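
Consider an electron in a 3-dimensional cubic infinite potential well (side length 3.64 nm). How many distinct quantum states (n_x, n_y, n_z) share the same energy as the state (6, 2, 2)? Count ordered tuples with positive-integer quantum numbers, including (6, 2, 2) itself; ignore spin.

The level has n_x² + n_y² + n_z² = 44. The ordered positive-integer solutions are (2, 2, 6), (2, 6, 2), (6, 2, 2).
That gives 3 states.

degeneracy = 3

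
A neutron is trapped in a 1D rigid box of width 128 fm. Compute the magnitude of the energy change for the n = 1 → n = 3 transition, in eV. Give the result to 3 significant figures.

E_1 = h²/(8m_nL²) = 2.000×10^-15 J.
|ΔE| = |1² − 3²|·E_1 = 8·2.000×10^-15 J = 1.600×10^-14 J = 9.99×10^4 eV.

|ΔE| = 9.99×10^4 eV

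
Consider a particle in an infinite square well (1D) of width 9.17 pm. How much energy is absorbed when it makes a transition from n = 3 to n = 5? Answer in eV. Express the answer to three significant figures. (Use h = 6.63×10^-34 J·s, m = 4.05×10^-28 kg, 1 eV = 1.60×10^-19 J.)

|ΔE| = 161 eV

E_1 = h²/(8mL²) = 1.613×10^-18 J.
|ΔE| = |3² − 5²|·E_1 = 16·1.613×10^-18 J = 2.581×10^-17 J = 161 eV.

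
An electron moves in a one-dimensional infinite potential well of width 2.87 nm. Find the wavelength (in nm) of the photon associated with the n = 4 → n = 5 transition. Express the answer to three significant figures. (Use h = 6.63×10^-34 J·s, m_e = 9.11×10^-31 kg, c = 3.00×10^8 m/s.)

E_1 = h²/(8m_eL²) = 7.322×10^-21 J, so ΔE = (5² − 4²)E_1 = 6.590×10^-20 J.
λ = hc/ΔE = (6.63×10^-34·3.00×10^8)/6.590×10^-20 = 3.02×10^-6 m = 3.02×10^3 nm.

λ = 3.02×10^3 nm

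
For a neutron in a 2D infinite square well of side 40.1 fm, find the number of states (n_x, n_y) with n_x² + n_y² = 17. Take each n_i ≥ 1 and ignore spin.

degeneracy = 2

The level has n_x² + n_y² = 17. The ordered positive-integer solutions are (1, 4), (4, 1).
That gives 2 states.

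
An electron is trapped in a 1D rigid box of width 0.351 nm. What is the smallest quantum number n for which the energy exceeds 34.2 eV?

E_1 = h²/(8m_eL²) = 4.890×10^-19 J = 3.052 eV.
Need n² > 34.2/3.052 = 11.21, i.e. n > 3.348.
The smallest integer satisfying this is n = 4.

n = 4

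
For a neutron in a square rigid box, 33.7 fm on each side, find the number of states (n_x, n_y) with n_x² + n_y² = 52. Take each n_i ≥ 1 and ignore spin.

degeneracy = 2

The level has n_x² + n_y² = 52. The ordered positive-integer solutions are (4, 6), (6, 4).
That gives 2 states.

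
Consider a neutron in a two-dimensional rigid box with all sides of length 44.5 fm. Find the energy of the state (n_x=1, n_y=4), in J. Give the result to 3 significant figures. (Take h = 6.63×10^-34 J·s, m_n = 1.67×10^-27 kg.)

For a 2D rectangular well E = (h²/8m_n)·Σ n_i²/L_i² = (6.63×10^-34)²/(8·1.67×10^-27) · [1²/(44.5 fm)² + 4²/(44.5 fm)²].
Evaluating gives E = 2.82×10^-13 J.

E = 2.82×10^-13 J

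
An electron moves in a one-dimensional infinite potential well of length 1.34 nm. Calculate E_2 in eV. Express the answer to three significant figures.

For an infinite well E_n = n²h²/(8m_eL²), so E_1 = h²/(8m_eL²) = (6.626×10^-34)²/(8·9.109×10^-31·(1.34×10^-9 m)²) = 3.355×10^-20 J.
Then E_2 = 2²·E_1 = 4·3.355×10^-20 J = 1.342×10^-19 J.
Converting, E_2 = 1.342×10^-19 J / (1.602×10^-19 J/eV) = 0.838 eV.

E_2 = 0.838 eV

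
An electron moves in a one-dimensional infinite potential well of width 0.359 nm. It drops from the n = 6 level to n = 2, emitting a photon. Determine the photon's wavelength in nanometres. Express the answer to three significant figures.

λ = 13.3 nm

E_1 = h²/(8m_eL²) = 4.675×10^-19 J, so ΔE = (6² − 2²)E_1 = 1.496×10^-17 J.
λ = hc/ΔE = (6.626×10^-34·2.998×10^8)/1.496×10^-17 = 1.33×10^-8 m = 13.3 nm.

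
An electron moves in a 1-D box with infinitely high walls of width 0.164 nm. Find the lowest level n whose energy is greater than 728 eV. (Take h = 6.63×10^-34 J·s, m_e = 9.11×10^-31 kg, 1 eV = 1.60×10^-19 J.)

E_1 = h²/(8m_eL²) = 2.242×10^-18 J = 14.01 eV.
Need n² > 728/14.01 = 51.96, i.e. n > 7.208.
The smallest integer satisfying this is n = 8.

n = 8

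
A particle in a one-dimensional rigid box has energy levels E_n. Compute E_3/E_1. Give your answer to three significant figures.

9.00

E_n ∝ n², so E_3/E_1 = 3²/1² = 9/1 = 9.00.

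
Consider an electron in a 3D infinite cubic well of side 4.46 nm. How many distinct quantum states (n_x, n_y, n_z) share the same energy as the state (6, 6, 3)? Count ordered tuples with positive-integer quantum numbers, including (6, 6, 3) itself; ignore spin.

The level has n_x² + n_y² + n_z² = 81. The ordered positive-integer solutions are (1, 4, 8), (1, 8, 4), (3, 6, 6), (4, 1, 8), (4, 4, 7), (4, 7, 4), (4, 8, 1), (6, 3, 6), (6, 6, 3), (7, 4, 4), (8, 1, 4), (8, 4, 1).
That gives 12 states.

degeneracy = 12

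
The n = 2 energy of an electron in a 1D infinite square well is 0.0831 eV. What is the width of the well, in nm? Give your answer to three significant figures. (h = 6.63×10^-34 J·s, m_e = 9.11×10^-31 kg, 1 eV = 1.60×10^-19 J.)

From E_n = n²h²/(8m_eL²), L = n·h/√(8m_eE_n).
E_2 = 0.0831 eV = 1.330×10^-20 J, so L = 2·6.63×10^-34/√(8·9.11×10^-31·1.330×10^-20) = 4.26×10^-9 m = 4.26 nm.

L = 4.26 nm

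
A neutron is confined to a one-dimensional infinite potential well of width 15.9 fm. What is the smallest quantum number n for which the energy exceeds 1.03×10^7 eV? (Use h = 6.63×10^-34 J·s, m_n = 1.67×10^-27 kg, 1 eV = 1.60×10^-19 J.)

E_1 = h²/(8m_nL²) = 1.301×10^-13 J = 8.131×10^5 eV.
Need n² > 1.03×10^7/8.131×10^5 = 12.67, i.e. n > 3.559.
The smallest integer satisfying this is n = 4.

n = 4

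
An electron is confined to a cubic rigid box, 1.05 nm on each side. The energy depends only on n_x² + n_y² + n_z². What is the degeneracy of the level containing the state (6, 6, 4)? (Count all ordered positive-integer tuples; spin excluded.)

degeneracy = 3

The level has n_x² + n_y² + n_z² = 88. The ordered positive-integer solutions are (4, 6, 6), (6, 4, 6), (6, 6, 4).
That gives 3 states.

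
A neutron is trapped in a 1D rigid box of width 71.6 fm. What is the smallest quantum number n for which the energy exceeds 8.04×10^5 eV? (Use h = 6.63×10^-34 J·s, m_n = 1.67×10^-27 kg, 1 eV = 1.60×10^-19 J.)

E_1 = h²/(8m_nL²) = 6.418×10^-15 J = 4.011×10^4 eV.
Need n² > 8.04×10^5/4.011×10^4 = 20.04, i.e. n > 4.477.
The smallest integer satisfying this is n = 5.

n = 5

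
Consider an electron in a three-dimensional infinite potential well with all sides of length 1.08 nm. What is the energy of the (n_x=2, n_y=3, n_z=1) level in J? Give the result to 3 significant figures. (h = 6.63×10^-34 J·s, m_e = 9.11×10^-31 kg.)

E = 7.24×10^-19 J

For a 3D rectangular well E = (h²/8m_e)·Σ n_i²/L_i² = (6.63×10^-34)²/(8·9.11×10^-31) · [2²/(1.08 nm)² + 3²/(1.08 nm)² + 1²/(1.08 nm)²].
Evaluating gives E = 7.24×10^-19 J.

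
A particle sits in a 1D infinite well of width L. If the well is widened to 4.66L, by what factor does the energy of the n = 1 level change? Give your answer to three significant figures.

0.0460

E_n ∝ 1/L², so the energy scales by 1/4.66² = 0.0460.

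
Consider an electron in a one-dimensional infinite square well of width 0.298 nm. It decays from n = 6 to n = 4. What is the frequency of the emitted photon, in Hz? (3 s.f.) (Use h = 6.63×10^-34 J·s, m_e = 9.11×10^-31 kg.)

E_1 = h²/(8m_eL²) = 6.792×10^-19 J and ΔE = (6² − 4²)E_1 = 1.358×10^-17 J.
f = ΔE/h = 1.358×10^-17/6.63×10^-34 = 2.05×10^16 Hz.

f = 2.05×10^16 Hz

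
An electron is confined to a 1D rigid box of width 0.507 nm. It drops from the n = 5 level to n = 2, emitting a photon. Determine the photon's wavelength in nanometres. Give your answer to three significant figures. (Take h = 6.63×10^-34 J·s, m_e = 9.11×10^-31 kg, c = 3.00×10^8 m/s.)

E_1 = h²/(8m_eL²) = 2.346×10^-19 J, so ΔE = (5² − 2²)E_1 = 4.927×10^-18 J.
λ = hc/ΔE = (6.63×10^-34·3.00×10^8)/4.927×10^-18 = 4.04×10^-8 m = 40.4 nm.

λ = 40.4 nm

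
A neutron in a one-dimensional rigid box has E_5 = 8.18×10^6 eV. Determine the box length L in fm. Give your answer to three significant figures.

From E_n = n²h²/(8m_nL²), L = n·h/√(8m_nE_n).
E_5 = 8.18×10^6 eV = 1.310×10^-12 J, so L = 5·6.626×10^-34/√(8·1.675×10^-27·1.310×10^-12) = 2.50×10^-14 m = 25.0 fm.

L = 25.0 fm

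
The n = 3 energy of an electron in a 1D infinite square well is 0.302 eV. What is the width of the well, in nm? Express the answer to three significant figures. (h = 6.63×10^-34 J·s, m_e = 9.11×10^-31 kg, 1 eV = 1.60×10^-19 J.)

L = 3.35 nm

From E_n = n²h²/(8m_eL²), L = n·h/√(8m_eE_n).
E_3 = 0.302 eV = 4.832×10^-20 J, so L = 3·6.63×10^-34/√(8·9.11×10^-31·4.832×10^-20) = 3.35×10^-9 m = 3.35 nm.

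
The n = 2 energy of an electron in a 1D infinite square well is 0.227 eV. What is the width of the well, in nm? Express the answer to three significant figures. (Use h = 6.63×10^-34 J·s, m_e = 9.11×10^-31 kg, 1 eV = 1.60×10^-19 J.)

From E_n = n²h²/(8m_eL²), L = n·h/√(8m_eE_n).
E_2 = 0.227 eV = 3.632×10^-20 J, so L = 2·6.63×10^-34/√(8·9.11×10^-31·3.632×10^-20) = 2.58×10^-9 m = 2.58 nm.

L = 2.58 nm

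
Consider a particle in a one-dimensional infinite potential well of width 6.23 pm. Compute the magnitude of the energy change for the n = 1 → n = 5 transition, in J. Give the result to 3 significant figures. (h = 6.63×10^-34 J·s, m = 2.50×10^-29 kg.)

E_1 = h²/(8mL²) = 5.663×10^-17 J.
|ΔE| = |1² − 5²|·E_1 = 24·5.663×10^-17 J = 1.36×10^-15 J.

|ΔE| = 1.36×10^-15 J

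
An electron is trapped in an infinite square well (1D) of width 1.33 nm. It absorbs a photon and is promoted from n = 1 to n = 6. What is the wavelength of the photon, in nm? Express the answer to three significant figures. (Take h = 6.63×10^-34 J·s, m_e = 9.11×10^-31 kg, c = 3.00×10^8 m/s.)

E_1 = h²/(8m_eL²) = 3.410×10^-20 J, so ΔE = (6² − 1²)E_1 = 1.194×10^-18 J.
λ = hc/ΔE = (6.63×10^-34·3.00×10^8)/1.194×10^-18 = 1.67×10^-7 m = 167 nm.

λ = 167 nm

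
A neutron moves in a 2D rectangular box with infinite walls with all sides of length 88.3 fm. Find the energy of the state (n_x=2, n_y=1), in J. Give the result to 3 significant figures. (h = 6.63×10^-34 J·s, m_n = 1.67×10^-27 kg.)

For a 2D rectangular well E = (h²/8m_n)·Σ n_i²/L_i² = (6.63×10^-34)²/(8·1.67×10^-27) · [2²/(88.3 fm)² + 1²/(88.3 fm)²].
Evaluating gives E = 2.11×10^-14 J.

E = 2.11×10^-14 J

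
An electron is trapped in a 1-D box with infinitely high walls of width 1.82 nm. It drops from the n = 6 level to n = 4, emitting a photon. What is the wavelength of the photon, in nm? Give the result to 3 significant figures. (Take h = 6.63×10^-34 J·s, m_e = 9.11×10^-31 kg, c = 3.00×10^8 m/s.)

E_1 = h²/(8m_eL²) = 1.821×10^-20 J, so ΔE = (6² − 4²)E_1 = 3.642×10^-19 J.
λ = hc/ΔE = (6.63×10^-34·3.00×10^8)/3.642×10^-19 = 5.46×10^-7 m = 546 nm.

λ = 546 nm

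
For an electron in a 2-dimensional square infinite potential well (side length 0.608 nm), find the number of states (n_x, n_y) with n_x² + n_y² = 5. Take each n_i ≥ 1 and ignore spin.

degeneracy = 2

The level has n_x² + n_y² = 5. The ordered positive-integer solutions are (1, 2), (2, 1).
That gives 2 states.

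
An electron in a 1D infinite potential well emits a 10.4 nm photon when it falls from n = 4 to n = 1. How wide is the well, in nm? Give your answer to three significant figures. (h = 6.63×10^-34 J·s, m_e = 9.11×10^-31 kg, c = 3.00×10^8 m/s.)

The photon carries ΔE = hc/λ = 6.63×10^-34·3.00×10^8/1.04×10^-8 m = 1.912×10^-17 J.
Since ΔE = (4² − 1²)E_1, E_1 = 1.275×10^-18 J, and L = h/√(8m_eE_1) = 2.17×10^-10 m = 0.217 nm.

L = 0.217 nm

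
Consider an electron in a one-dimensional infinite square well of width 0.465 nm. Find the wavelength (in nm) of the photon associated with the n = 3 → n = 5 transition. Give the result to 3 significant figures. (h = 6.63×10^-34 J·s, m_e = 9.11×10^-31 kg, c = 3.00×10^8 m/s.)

E_1 = h²/(8m_eL²) = 2.789×10^-19 J, so ΔE = (5² − 3²)E_1 = 4.462×10^-18 J.
λ = hc/ΔE = (6.63×10^-34·3.00×10^8)/4.462×10^-18 = 4.46×10^-8 m = 44.6 nm.

λ = 44.6 nm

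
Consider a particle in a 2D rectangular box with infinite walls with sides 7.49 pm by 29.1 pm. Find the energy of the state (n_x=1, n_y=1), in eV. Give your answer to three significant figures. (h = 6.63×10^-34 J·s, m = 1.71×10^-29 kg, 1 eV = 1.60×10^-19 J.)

For a 2D rectangular well E = (h²/8m)·Σ n_i²/L_i² = (6.63×10^-34)²/(8·1.71×10^-29) · [1²/(7.49 pm)² + 1²/(29.1 pm)²].
Evaluating gives E = 6.107×10^-17 J = 382 eV.

E = 382 eV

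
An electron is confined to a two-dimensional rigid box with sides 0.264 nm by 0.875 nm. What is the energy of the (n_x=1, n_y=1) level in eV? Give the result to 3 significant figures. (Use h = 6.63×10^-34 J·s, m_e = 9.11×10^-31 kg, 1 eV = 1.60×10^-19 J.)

For a 2D rectangular well E = (h²/8m_e)·Σ n_i²/L_i² = (6.63×10^-34)²/(8·9.11×10^-31) · [1²/(0.264 nm)² + 1²/(0.875 nm)²].
Evaluating gives E = 9.442×10^-19 J = 5.90 eV.

E = 5.90 eV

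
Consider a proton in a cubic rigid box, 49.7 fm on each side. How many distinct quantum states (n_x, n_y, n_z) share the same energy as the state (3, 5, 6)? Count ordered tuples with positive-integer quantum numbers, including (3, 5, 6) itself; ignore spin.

The level has n_x² + n_y² + n_z² = 70. The ordered positive-integer solutions are (3, 5, 6), (3, 6, 5), (5, 3, 6), (5, 6, 3), (6, 3, 5), (6, 5, 3).
That gives 6 states.

degeneracy = 6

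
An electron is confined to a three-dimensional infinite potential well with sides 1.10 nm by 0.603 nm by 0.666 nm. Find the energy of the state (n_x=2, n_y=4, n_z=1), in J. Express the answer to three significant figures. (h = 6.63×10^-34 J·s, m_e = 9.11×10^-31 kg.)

For a 3D rectangular well E = (h²/8m_e)·Σ n_i²/L_i² = (6.63×10^-34)²/(8·9.11×10^-31) · [2²/(1.10 nm)² + 4²/(0.603 nm)² + 1²/(0.666 nm)²].
Evaluating gives E = 2.99×10^-18 J.

E = 2.99×10^-18 J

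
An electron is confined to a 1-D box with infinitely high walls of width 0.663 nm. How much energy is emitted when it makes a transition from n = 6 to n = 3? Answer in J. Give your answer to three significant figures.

|ΔE| = 3.70×10^-18 J

E_1 = h²/(8m_eL²) = 1.371×10^-19 J.
|ΔE| = |6² − 3²|·E_1 = 27·1.371×10^-19 J = 3.70×10^-18 J.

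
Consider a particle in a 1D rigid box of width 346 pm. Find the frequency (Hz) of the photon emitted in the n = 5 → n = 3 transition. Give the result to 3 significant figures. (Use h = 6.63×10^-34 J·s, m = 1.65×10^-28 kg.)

f = 6.71×10^13 Hz

E_1 = h²/(8mL²) = 2.782×10^-21 J and ΔE = (5² − 3²)E_1 = 4.451×10^-20 J.
f = ΔE/h = 4.451×10^-20/6.63×10^-34 = 6.71×10^13 Hz.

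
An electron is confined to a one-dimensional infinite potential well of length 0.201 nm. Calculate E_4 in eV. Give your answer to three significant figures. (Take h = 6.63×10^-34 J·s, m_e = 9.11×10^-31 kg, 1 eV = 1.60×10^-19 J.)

E_4 = 149 eV

For an infinite well E_n = n²h²/(8m_eL²), so E_1 = h²/(8m_eL²) = (6.63×10^-34)²/(8·9.11×10^-31·(2.01×10^-10 m)²) = 1.493×10^-18 J.
Then E_4 = 4²·E_1 = 16·1.493×10^-18 J = 2.389×10^-17 J.
Converting, E_4 = 2.389×10^-17 J / (1.60×10^-19 J/eV) = 149 eV.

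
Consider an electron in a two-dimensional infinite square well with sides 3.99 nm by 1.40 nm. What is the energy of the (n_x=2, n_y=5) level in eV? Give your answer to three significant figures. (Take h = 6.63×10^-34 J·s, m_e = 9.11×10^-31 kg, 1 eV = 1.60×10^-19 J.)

E = 4.90 eV

For a 2D rectangular well E = (h²/8m_e)·Σ n_i²/L_i² = (6.63×10^-34)²/(8·9.11×10^-31) · [2²/(3.99 nm)² + 5²/(1.40 nm)²].
Evaluating gives E = 7.845×10^-19 J = 4.90 eV.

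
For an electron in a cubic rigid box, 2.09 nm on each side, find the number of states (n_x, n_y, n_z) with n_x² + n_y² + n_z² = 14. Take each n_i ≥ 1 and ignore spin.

The level has n_x² + n_y² + n_z² = 14. The ordered positive-integer solutions are (1, 2, 3), (1, 3, 2), (2, 1, 3), (2, 3, 1), (3, 1, 2), (3, 2, 1).
That gives 6 states.

degeneracy = 6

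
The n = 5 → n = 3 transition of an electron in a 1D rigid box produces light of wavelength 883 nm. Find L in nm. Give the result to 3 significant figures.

The photon carries ΔE = hc/λ = 6.626×10^-34·2.998×10^8/8.83×10^-7 m = 2.250×10^-19 J.
Since ΔE = (5² − 3²)E_1, E_1 = 1.406×10^-20 J, and L = h/√(8m_eE_1) = 2.07×10^-9 m = 2.07 nm.

L = 2.07 nm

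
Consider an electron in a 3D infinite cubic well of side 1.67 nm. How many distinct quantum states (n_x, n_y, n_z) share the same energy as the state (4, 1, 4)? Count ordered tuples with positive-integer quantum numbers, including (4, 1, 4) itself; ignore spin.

The level has n_x² + n_y² + n_z² = 33. The ordered positive-integer solutions are (1, 4, 4), (2, 2, 5), (2, 5, 2), (4, 1, 4), (4, 4, 1), (5, 2, 2).
That gives 6 states.

degeneracy = 6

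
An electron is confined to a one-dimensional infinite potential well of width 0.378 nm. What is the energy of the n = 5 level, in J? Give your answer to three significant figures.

E_5 = 1.05×10^-17 J

For an infinite well E_n = n²h²/(8m_eL²), so E_1 = h²/(8m_eL²) = (6.626×10^-34)²/(8·9.109×10^-31·(3.78×10^-10 m)²) = 4.217×10^-19 J.
Then E_5 = 5²·E_1 = 25·4.217×10^-19 J = 1.05×10^-17 J.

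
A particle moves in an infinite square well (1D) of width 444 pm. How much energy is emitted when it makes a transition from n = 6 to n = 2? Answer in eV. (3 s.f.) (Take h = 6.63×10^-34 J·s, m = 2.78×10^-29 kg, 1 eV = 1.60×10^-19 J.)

E_1 = h²/(8mL²) = 1.003×10^-20 J.
|ΔE| = |6² − 2²|·E_1 = 32·1.003×10^-20 J = 3.210×10^-19 J = 2.01 eV.

|ΔE| = 2.01 eV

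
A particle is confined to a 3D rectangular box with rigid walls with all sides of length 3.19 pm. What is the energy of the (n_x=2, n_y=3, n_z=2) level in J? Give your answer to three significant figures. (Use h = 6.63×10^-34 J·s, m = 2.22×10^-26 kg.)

For a 3D rectangular well E = (h²/8m)·Σ n_i²/L_i² = (6.63×10^-34)²/(8·2.22×10^-26) · [2²/(3.19 pm)² + 3²/(3.19 pm)² + 2²/(3.19 pm)²].
Evaluating gives E = 4.13×10^-18 J.

E = 4.13×10^-18 J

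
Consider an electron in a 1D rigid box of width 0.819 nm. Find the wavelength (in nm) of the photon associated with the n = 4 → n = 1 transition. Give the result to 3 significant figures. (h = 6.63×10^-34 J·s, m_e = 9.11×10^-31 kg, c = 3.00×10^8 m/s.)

λ = 147 nm

E_1 = h²/(8m_eL²) = 8.992×10^-20 J, so ΔE = (4² − 1²)E_1 = 1.349×10^-18 J.
λ = hc/ΔE = (6.63×10^-34·3.00×10^8)/1.349×10^-18 = 1.47×10^-7 m = 147 nm.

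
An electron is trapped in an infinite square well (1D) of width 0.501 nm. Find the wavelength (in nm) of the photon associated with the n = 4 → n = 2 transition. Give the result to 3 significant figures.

E_1 = h²/(8m_eL²) = 2.400×10^-19 J, so ΔE = (4² − 2²)E_1 = 2.880×10^-18 J.
λ = hc/ΔE = (6.626×10^-34·2.998×10^8)/2.880×10^-18 = 6.90×10^-8 m = 69.0 nm.

λ = 69.0 nm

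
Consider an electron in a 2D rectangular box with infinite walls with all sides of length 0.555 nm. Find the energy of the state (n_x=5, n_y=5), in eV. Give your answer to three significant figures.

For a 2D rectangular well E = (h²/8m_e)·Σ n_i²/L_i² = (6.626×10^-34)²/(8·9.109×10^-31) · [5²/(0.555 nm)² + 5²/(0.555 nm)²].
Evaluating gives E = 9.780×10^-18 J = 61.0 eV.

E = 61.0 eV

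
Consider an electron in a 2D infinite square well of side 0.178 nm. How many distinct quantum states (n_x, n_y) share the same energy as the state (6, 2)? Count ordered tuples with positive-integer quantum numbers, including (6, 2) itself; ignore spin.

The level has n_x² + n_y² = 40. The ordered positive-integer solutions are (2, 6), (6, 2).
That gives 2 states.

degeneracy = 2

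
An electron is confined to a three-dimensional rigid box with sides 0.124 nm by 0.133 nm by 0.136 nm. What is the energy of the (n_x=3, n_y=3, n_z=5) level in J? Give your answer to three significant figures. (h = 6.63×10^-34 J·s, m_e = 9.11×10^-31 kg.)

E = 1.48×10^-16 J

For a 3D rectangular well E = (h²/8m_e)·Σ n_i²/L_i² = (6.63×10^-34)²/(8·9.11×10^-31) · [3²/(0.124 nm)² + 3²/(0.133 nm)² + 5²/(0.136 nm)²].
Evaluating gives E = 1.48×10^-16 J.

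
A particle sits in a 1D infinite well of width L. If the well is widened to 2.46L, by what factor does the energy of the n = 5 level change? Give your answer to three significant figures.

E_n ∝ 1/L², so the energy scales by 1/2.46² = 0.165.

0.165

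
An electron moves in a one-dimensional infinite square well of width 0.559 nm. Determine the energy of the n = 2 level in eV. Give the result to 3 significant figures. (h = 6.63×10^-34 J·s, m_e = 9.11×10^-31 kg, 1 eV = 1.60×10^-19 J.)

E_2 = 4.83 eV

For an infinite well E_n = n²h²/(8m_eL²), so E_1 = h²/(8m_eL²) = (6.63×10^-34)²/(8·9.11×10^-31·(5.59×10^-10 m)²) = 1.930×10^-19 J.
Then E_2 = 2²·E_1 = 4·1.930×10^-19 J = 7.720×10^-19 J.
Converting, E_2 = 7.720×10^-19 J / (1.60×10^-19 J/eV) = 4.83 eV.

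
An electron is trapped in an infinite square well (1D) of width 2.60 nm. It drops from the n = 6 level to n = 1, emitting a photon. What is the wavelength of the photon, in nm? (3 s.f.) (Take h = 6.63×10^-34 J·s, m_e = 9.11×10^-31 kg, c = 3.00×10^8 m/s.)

E_1 = h²/(8m_eL²) = 8.922×10^-21 J, so ΔE = (6² − 1²)E_1 = 3.123×10^-19 J.
λ = hc/ΔE = (6.63×10^-34·3.00×10^8)/3.123×10^-19 = 6.37×10^-7 m = 637 nm.

λ = 637 nm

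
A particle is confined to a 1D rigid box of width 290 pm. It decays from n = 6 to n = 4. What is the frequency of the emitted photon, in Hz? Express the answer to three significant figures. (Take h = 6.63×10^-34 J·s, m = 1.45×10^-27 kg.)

f = 1.36×10^13 Hz

E_1 = h²/(8mL²) = 4.506×10^-22 J and ΔE = (6² − 4²)E_1 = 9.012×10^-21 J.
f = ΔE/h = 9.012×10^-21/6.63×10^-34 = 1.36×10^13 Hz.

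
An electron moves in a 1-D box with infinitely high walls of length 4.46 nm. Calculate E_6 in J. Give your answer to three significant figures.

E_6 = 1.09×10^-19 J

For an infinite well E_n = n²h²/(8m_eL²), so E_1 = h²/(8m_eL²) = (6.626×10^-34)²/(8·9.109×10^-31·(4.46×10^-9 m)²) = 3.029×10^-21 J.
Then E_6 = 6²·E_1 = 36·3.029×10^-21 J = 1.09×10^-19 J.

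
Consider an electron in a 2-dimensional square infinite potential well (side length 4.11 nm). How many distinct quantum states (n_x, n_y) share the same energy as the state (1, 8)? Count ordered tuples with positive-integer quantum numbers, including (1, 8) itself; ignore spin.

degeneracy = 4

The level has n_x² + n_y² = 65. The ordered positive-integer solutions are (1, 8), (4, 7), (7, 4), (8, 1).
That gives 4 states.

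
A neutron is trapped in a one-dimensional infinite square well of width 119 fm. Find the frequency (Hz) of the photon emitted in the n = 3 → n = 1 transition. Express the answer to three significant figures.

f = 2.79×10^19 Hz

E_1 = h²/(8m_nL²) = 2.314×10^-15 J and ΔE = (3² − 1²)E_1 = 1.851×10^-14 J.
f = ΔE/h = 1.851×10^-14/6.626×10^-34 = 2.79×10^19 Hz.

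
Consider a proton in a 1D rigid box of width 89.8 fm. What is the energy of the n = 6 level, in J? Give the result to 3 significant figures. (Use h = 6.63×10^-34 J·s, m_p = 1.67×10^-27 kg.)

For an infinite well E_n = n²h²/(8m_pL²), so E_1 = h²/(8m_pL²) = (6.63×10^-34)²/(8·1.67×10^-27·(8.98×10^-14 m)²) = 4.080×10^-15 J.
Then E_6 = 6²·E_1 = 36·4.080×10^-15 J = 1.47×10^-13 J.

E_6 = 1.47×10^-13 J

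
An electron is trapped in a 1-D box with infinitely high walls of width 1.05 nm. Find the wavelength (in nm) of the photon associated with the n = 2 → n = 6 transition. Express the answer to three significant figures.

λ = 114 nm

E_1 = h²/(8m_eL²) = 5.465×10^-20 J, so ΔE = (6² − 2²)E_1 = 1.749×10^-18 J.
λ = hc/ΔE = (6.626×10^-34·2.998×10^8)/1.749×10^-18 = 1.14×10^-7 m = 114 nm.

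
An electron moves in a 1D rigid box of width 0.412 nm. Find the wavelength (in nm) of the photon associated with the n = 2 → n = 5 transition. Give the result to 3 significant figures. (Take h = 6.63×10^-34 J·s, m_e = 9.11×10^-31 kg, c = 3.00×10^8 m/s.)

λ = 26.7 nm

E_1 = h²/(8m_eL²) = 3.553×10^-19 J, so ΔE = (5² − 2²)E_1 = 7.461×10^-18 J.
λ = hc/ΔE = (6.63×10^-34·3.00×10^8)/7.461×10^-18 = 2.67×10^-8 m = 26.7 nm.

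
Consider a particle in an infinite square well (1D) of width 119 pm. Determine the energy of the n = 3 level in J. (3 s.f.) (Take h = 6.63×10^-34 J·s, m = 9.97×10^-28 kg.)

For an infinite well E_n = n²h²/(8mL²), so E_1 = h²/(8mL²) = (6.63×10^-34)²/(8·9.97×10^-28·(1.19×10^-10 m)²) = 3.892×10^-21 J.
Then E_3 = 3²·E_1 = 9·3.892×10^-21 J = 3.50×10^-20 J.

E_3 = 3.50×10^-20 J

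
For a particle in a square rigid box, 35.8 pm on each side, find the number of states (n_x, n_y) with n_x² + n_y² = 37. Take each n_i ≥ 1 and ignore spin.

degeneracy = 2

The level has n_x² + n_y² = 37. The ordered positive-integer solutions are (1, 6), (6, 1).
That gives 2 states.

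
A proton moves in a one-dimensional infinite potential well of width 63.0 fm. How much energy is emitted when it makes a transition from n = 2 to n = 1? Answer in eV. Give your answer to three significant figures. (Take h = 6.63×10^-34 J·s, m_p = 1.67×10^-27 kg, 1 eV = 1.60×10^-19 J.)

|ΔE| = 1.55×10^5 eV

E_1 = h²/(8m_pL²) = 8.290×10^-15 J.
|ΔE| = |2² − 1²|·E_1 = 3·8.290×10^-15 J = 2.487×10^-14 J = 1.55×10^5 eV.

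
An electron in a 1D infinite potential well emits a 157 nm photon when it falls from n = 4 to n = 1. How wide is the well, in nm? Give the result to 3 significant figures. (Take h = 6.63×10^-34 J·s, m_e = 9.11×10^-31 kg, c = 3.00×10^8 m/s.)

The photon carries ΔE = hc/λ = 6.63×10^-34·3.00×10^8/1.57×10^-7 m = 1.267×10^-18 J.
Since ΔE = (4² − 1²)E_1, E_1 = 8.447×10^-20 J, and L = h/√(8m_eE_1) = 8.45×10^-10 m = 0.845 nm.

L = 0.845 nm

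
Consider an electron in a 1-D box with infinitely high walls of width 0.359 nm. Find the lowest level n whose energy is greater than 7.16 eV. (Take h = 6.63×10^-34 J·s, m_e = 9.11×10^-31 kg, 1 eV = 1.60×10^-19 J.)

n = 2

E_1 = h²/(8m_eL²) = 4.680×10^-19 J = 2.925 eV.
Need n² > 7.16/2.925 = 2.448, i.e. n > 1.565.
The smallest integer satisfying this is n = 2.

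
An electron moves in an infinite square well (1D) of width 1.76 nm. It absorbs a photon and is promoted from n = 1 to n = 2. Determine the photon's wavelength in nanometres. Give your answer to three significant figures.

E_1 = h²/(8m_eL²) = 1.945×10^-20 J, so ΔE = (2² − 1²)E_1 = 5.835×10^-20 J.
λ = hc/ΔE = (6.626×10^-34·2.998×10^8)/5.835×10^-20 = 3.40×10^-6 m = 3.40×10^3 nm.

λ = 3.40×10^3 nm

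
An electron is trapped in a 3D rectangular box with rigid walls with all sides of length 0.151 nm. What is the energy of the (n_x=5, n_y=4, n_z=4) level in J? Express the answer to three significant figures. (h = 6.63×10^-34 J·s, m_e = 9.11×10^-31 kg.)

For a 3D rectangular well E = (h²/8m_e)·Σ n_i²/L_i² = (6.63×10^-34)²/(8·9.11×10^-31) · [5²/(0.151 nm)² + 4²/(0.151 nm)² + 4²/(0.151 nm)²].
Evaluating gives E = 1.51×10^-16 J.

E = 1.51×10^-16 J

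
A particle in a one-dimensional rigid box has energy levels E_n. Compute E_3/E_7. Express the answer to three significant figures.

E_n ∝ n², so E_3/E_7 = 3²/7² = 9/49 = 0.184.

0.184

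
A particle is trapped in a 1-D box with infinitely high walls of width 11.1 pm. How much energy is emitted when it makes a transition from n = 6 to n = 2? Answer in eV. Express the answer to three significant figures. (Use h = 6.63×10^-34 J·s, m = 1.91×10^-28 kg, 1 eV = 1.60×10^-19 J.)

|ΔE| = 467 eV

E_1 = h²/(8mL²) = 2.335×10^-18 J.
|ΔE| = |6² − 2²|·E_1 = 32·2.335×10^-18 J = 7.472×10^-17 J = 467 eV.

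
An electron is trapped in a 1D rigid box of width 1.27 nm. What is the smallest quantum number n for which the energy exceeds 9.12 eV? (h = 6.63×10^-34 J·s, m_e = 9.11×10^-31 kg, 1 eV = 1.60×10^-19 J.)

E_1 = h²/(8m_eL²) = 3.739×10^-20 J = 0.2337 eV.
Need n² > 9.12/0.2337 = 39.02, i.e. n > 6.247.
The smallest integer satisfying this is n = 7.

n = 7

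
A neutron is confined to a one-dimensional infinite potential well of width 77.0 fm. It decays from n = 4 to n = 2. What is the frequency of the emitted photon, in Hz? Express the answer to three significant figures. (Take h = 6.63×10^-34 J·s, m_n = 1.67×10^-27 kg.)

f = 1.00×10^20 Hz

E_1 = h²/(8m_nL²) = 5.549×10^-15 J and ΔE = (4² − 2²)E_1 = 6.659×10^-14 J.
f = ΔE/h = 6.659×10^-14/6.63×10^-34 = 1.00×10^20 Hz.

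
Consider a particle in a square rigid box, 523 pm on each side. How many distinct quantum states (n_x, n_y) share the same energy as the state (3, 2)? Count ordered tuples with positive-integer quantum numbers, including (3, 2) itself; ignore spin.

degeneracy = 2

The level has n_x² + n_y² = 13. The ordered positive-integer solutions are (2, 3), (3, 2).
That gives 2 states.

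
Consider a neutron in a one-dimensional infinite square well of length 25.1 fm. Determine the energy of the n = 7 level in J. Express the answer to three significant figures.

E_7 = 2.55×10^-12 J

For an infinite well E_n = n²h²/(8m_nL²), so E_1 = h²/(8m_nL²) = (6.626×10^-34)²/(8·1.675×10^-27·(2.51×10^-14 m)²) = 5.201×10^-14 J.
Then E_7 = 7²·E_1 = 49·5.201×10^-14 J = 2.55×10^-12 J.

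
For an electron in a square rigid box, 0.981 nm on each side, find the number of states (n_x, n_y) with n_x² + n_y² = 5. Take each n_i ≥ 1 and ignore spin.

The level has n_x² + n_y² = 5. The ordered positive-integer solutions are (1, 2), (2, 1).
That gives 2 states.

degeneracy = 2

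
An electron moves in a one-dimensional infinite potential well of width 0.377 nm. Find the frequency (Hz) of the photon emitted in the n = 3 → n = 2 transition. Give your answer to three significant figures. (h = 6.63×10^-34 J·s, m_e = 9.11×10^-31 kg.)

f = 3.20×10^15 Hz

E_1 = h²/(8m_eL²) = 4.244×10^-19 J and ΔE = (3² − 2²)E_1 = 2.122×10^-18 J.
f = ΔE/h = 2.122×10^-18/6.63×10^-34 = 3.20×10^15 Hz.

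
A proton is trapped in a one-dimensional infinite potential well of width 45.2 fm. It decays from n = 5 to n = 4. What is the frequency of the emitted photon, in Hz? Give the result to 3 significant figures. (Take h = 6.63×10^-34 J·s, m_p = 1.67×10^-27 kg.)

E_1 = h²/(8m_pL²) = 1.610×10^-14 J and ΔE = (5² − 4²)E_1 = 1.449×10^-13 J.
f = ΔE/h = 1.449×10^-13/6.63×10^-34 = 2.19×10^20 Hz.

f = 2.19×10^20 Hz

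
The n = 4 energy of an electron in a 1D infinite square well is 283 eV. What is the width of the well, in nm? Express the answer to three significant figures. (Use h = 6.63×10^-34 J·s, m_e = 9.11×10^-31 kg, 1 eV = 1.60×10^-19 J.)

From E_n = n²h²/(8m_eL²), L = n·h/√(8m_eE_n).
E_4 = 283 eV = 4.528×10^-17 J, so L = 4·6.63×10^-34/√(8·9.11×10^-31·4.528×10^-17) = 1.46×10^-10 m = 0.146 nm.

L = 0.146 nm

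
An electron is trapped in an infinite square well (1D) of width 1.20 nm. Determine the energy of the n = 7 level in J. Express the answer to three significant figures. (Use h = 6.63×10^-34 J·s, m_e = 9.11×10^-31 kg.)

For an infinite well E_n = n²h²/(8m_eL²), so E_1 = h²/(8m_eL²) = (6.63×10^-34)²/(8·9.11×10^-31·(1.20×10^-9 m)²) = 4.188×10^-20 J.
Then E_7 = 7²·E_1 = 49·4.188×10^-20 J = 2.05×10^-18 J.

E_7 = 2.05×10^-18 J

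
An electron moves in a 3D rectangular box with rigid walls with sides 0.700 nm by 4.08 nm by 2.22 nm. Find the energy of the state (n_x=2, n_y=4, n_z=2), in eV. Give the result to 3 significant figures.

For a 3D rectangular well E = (h²/8m_e)·Σ n_i²/L_i² = (6.626×10^-34)²/(8·9.109×10^-31) · [2²/(0.700 nm)² + 4²/(4.08 nm)² + 2²/(2.22 nm)²].
Evaluating gives E = 5.986×10^-19 J = 3.74 eV.

E = 3.74 eV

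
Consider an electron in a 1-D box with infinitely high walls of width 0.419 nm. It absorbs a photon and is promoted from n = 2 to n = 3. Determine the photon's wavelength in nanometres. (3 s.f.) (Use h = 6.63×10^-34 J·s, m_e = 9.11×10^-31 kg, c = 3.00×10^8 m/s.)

λ = 116 nm

E_1 = h²/(8m_eL²) = 3.436×10^-19 J, so ΔE = (3² − 2²)E_1 = 1.718×10^-18 J.
λ = hc/ΔE = (6.63×10^-34·3.00×10^8)/1.718×10^-18 = 1.16×10^-7 m = 116 nm.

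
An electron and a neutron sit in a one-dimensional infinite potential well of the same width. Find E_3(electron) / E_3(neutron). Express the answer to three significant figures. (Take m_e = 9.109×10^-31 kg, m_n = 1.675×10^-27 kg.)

1.84×10^3

E_n ∝ 1/m at fixed n and L, so the ratio is m_n/m_e = 1.675×10^-27/9.109×10^-31 = 1.84×10^3.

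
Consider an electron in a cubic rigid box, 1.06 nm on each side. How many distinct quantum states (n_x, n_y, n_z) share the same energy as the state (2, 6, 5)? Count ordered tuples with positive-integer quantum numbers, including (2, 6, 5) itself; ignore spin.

The level has n_x² + n_y² + n_z² = 65. The ordered positive-integer solutions are (2, 5, 6), (2, 6, 5), (5, 2, 6), (5, 6, 2), (6, 2, 5), (6, 5, 2).
That gives 6 states.

degeneracy = 6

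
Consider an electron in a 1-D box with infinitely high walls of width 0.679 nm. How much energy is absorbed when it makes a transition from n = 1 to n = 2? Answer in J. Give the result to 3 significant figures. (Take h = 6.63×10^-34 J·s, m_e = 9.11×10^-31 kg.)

E_1 = h²/(8m_eL²) = 1.308×10^-19 J.
|ΔE| = |1² − 2²|·E_1 = 3·1.308×10^-19 J = 3.92×10^-19 J.

|ΔE| = 3.92×10^-19 J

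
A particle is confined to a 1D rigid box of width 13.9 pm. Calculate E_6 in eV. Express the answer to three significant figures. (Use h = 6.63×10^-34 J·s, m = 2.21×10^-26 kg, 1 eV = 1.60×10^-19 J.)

For an infinite well E_n = n²h²/(8mL²), so E_1 = h²/(8mL²) = (6.63×10^-34)²/(8·2.21×10^-26·(1.39×10^-11 m)²) = 1.287×10^-20 J.
Then E_6 = 6²·E_1 = 36·1.287×10^-20 J = 4.633×10^-19 J.
Converting, E_6 = 4.633×10^-19 J / (1.60×10^-19 J/eV) = 2.90 eV.

E_6 = 2.90 eV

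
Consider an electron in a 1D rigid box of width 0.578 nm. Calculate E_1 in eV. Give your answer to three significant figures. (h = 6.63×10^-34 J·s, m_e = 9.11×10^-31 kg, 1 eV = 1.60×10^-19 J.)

For an infinite well E_n = n²h²/(8m_eL²), so E_1 = h²/(8m_eL²) = (6.63×10^-34)²/(8·9.11×10^-31·(5.78×10^-10 m)²) = 1.805×10^-19 J.
Converting, E_1 = 1.805×10^-19 J / (1.60×10^-19 J/eV) = 1.13 eV.

E_1 = 1.13 eV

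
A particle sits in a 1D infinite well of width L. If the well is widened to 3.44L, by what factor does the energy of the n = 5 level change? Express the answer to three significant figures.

0.0845

E_n ∝ 1/L², so the energy scales by 1/3.44² = 0.0845.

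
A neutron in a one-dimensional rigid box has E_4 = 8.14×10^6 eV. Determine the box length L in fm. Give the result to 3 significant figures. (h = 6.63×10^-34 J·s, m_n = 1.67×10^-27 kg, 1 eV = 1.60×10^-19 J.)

L = 20.1 fm

From E_n = n²h²/(8m_nL²), L = n·h/√(8m_nE_n).
E_4 = 8.14×10^6 eV = 1.302×10^-12 J, so L = 4·6.63×10^-34/√(8·1.67×10^-27·1.302×10^-12) = 2.01×10^-14 m = 20.1 fm.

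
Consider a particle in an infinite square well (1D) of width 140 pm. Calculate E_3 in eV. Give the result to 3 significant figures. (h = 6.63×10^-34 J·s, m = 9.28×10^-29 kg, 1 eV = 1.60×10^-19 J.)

For an infinite well E_n = n²h²/(8mL²), so E_1 = h²/(8mL²) = (6.63×10^-34)²/(8·9.28×10^-29·(1.40×10^-10 m)²) = 3.021×10^-20 J.
Then E_3 = 3²·E_1 = 9·3.021×10^-20 J = 2.719×10^-19 J.
Converting, E_3 = 2.719×10^-19 J / (1.60×10^-19 J/eV) = 1.70 eV.

E_3 = 1.70 eV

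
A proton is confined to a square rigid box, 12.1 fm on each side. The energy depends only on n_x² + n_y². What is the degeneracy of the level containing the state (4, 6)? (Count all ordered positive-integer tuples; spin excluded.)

degeneracy = 2

The level has n_x² + n_y² = 52. The ordered positive-integer solutions are (4, 6), (6, 4).
That gives 2 states.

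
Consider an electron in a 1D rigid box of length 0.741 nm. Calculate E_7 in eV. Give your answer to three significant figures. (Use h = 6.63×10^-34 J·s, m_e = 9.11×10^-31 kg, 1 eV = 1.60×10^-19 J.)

For an infinite well E_n = n²h²/(8m_eL²), so E_1 = h²/(8m_eL²) = (6.63×10^-34)²/(8·9.11×10^-31·(7.41×10^-10 m)²) = 1.098×10^-19 J.
Then E_7 = 7²·E_1 = 49·1.098×10^-19 J = 5.380×10^-18 J.
Converting, E_7 = 5.380×10^-18 J / (1.60×10^-19 J/eV) = 33.6 eV.

E_7 = 33.6 eV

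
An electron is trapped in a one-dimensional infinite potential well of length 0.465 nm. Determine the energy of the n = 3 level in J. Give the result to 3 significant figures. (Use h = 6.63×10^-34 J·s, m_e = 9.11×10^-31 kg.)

E_3 = 2.51×10^-18 J

For an infinite well E_n = n²h²/(8m_eL²), so E_1 = h²/(8m_eL²) = (6.63×10^-34)²/(8·9.11×10^-31·(4.65×10^-10 m)²) = 2.789×10^-19 J.
Then E_3 = 3²·E_1 = 9·2.789×10^-19 J = 2.51×10^-18 J.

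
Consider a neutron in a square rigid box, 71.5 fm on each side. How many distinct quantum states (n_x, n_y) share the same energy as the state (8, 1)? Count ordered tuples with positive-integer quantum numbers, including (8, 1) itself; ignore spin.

degeneracy = 4

The level has n_x² + n_y² = 65. The ordered positive-integer solutions are (1, 8), (4, 7), (7, 4), (8, 1).
That gives 4 states.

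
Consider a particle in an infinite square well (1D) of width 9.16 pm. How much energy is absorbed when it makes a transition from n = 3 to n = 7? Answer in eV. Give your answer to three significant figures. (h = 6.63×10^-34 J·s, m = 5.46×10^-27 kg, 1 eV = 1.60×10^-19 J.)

|ΔE| = 30.0 eV

E_1 = h²/(8mL²) = 1.199×10^-19 J.
|ΔE| = |3² − 7²|·E_1 = 40·1.199×10^-19 J = 4.796×10^-18 J = 30.0 eV.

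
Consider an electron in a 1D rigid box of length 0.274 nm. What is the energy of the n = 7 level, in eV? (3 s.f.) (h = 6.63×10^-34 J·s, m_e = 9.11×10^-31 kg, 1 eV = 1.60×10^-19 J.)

For an infinite well E_n = n²h²/(8m_eL²), so E_1 = h²/(8m_eL²) = (6.63×10^-34)²/(8·9.11×10^-31·(2.74×10^-10 m)²) = 8.034×10^-19 J.
Then E_7 = 7²·E_1 = 49·8.034×10^-19 J = 3.937×10^-17 J.
Converting, E_7 = 3.937×10^-17 J / (1.60×10^-19 J/eV) = 246 eV.

E_7 = 246 eV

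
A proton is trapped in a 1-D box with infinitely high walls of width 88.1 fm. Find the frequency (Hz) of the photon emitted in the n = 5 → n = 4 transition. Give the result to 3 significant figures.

f = 5.74×10^19 Hz

E_1 = h²/(8m_pL²) = 4.226×10^-15 J and ΔE = (5² − 4²)E_1 = 3.803×10^-14 J.
f = ΔE/h = 3.803×10^-14/6.626×10^-34 = 5.74×10^19 Hz.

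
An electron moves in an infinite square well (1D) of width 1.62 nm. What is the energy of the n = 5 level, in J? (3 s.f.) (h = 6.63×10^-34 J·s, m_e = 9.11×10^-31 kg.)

E_5 = 5.75×10^-19 J

For an infinite well E_n = n²h²/(8m_eL²), so E_1 = h²/(8m_eL²) = (6.63×10^-34)²/(8·9.11×10^-31·(1.62×10^-9 m)²) = 2.298×10^-20 J.
Then E_5 = 5²·E_1 = 25·2.298×10^-20 J = 5.75×10^-19 J.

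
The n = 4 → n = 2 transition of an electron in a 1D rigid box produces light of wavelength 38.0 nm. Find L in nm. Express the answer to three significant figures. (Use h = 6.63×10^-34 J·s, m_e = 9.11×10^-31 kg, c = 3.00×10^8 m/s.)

L = 0.372 nm

The photon carries ΔE = hc/λ = 6.63×10^-34·3.00×10^8/3.80×10^-8 m = 5.234×10^-18 J.
Since ΔE = (4² − 2²)E_1, E_1 = 4.362×10^-19 J, and L = h/√(8m_eE_1) = 3.72×10^-10 m = 0.372 nm.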